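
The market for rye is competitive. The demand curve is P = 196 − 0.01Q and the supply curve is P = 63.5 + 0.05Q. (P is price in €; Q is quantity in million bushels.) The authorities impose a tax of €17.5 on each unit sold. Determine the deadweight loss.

€2552.08 million

Competitive equilibrium: 196 − 0.01Q = 63.5 + 0.05Q → Q* = 2208.3333, P* = 173.9167.
With the tax, the buyer price exceeds the seller price by 17.5: (196 − 0.01Q) − (63.5 + 0.05Q) = 17.5 → Q' = 1916.6667.
ΔQ = 2208.3333 − 1916.6667 = 291.6666; the wedge equals the tax, 17.5.
Deadweight loss = ½ × 291.6666 × 17.5 = €2552.08 million.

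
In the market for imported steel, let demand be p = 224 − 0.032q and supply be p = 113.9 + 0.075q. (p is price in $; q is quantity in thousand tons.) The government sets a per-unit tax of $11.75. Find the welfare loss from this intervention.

Competitive equilibrium: 224 − 0.032q = 113.9 + 0.075q → q* = 1028.972, p* = 191.0729.
With the tax, the buyer price exceeds the seller price by 11.75: (224 − 0.032q) − (113.9 + 0.075q) = 11.75 → q' = 919.1589.
Δq = 1028.972 − 919.1589 = 109.8131; the wedge equals the tax, 11.75.
Deadweight loss = ½ × 109.8131 × 11.75 = $645.15 thousand.

$645.15 thousand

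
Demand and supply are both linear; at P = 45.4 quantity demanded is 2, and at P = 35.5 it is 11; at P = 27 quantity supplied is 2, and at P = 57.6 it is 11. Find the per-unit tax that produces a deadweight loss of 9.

Demand slope = (35.5 − 45.4)/(11 − 2) = −1.1, so P = 47.6 − 1.1Q.
Supply slope = (57.6 − 27)/(11 − 2) = 3.4, so P = 20.2 + 3.4Q.
Competitive equilibrium: 47.6 − 1.1Q = 20.2 + 3.4Q → Q* = 6.0889, P* = 40.9022.
A tax t gives ΔQ = t/4.5 and wedge t, so DWL = t²/9.
t²/9 = 9 → t² = 81 → t = 9.

9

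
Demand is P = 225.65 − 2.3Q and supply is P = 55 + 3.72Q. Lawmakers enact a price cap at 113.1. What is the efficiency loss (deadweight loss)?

Competitive equilibrium: 225.65 − 2.3Q = 55 + 3.72Q → Q* = 28.3472, P* = 160.4515.
At the ceiling P = 113.1, quantity supplied = (113.1 − 55)/3.72 = 15.6183.
Willingness to pay at Q' = 15.6183: 225.65 − 2.3·15.6183 = 189.7279.
ΔQ = 28.3472 − 15.6183 = 12.7289; wedge = 189.7279 − 113.1 = 76.6279.
Welfare loss = ½ × 12.7289 × 76.6279 = 487.69.

487.69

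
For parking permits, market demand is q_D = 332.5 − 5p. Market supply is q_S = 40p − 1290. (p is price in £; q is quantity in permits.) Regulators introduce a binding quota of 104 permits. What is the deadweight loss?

£261.61

In inverse form: demand p = 66.5 − 0.2q, supply p = 32.25 + 0.025q.
Competitive equilibrium: 66.5 − 0.2q = 32.25 + 0.025q → q* = 152.2222, p* = 36.0556.
At q = 104: demand price = 66.5 − 0.2·104 = 45.7; supply price = 32.25 + 0.025·104 = 34.85.
Δq = 152.2222 − 104 = 48.2222; wedge = 45.7 − 34.85 = 10.85.
Welfare loss = ½ × 48.2222 × 10.85 = £261.61.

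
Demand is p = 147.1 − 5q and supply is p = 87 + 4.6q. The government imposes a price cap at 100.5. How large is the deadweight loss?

53.09

Competitive equilibrium: 147.1 − 5q = 87 + 4.6q → q* = 6.2604, p* = 115.7979.
At the ceiling p = 100.5, quantity supplied = (100.5 − 87)/4.6 = 2.9348.
Willingness to pay at q' = 2.9348: 147.1 − 5·2.9348 = 132.426.
Δq = 6.2604 − 2.9348 = 3.3256; wedge = 132.426 − 100.5 = 31.926.
DWL = ½ × 3.3256 × 31.926 = 53.09.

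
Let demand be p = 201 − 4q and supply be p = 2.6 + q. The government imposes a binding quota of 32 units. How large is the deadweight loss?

147.456

Competitive equilibrium: 201 − 4q = 2.6 + q → q* = 39.68, p* = 42.28.
At q = 32: demand price = 201 − 4·32 = 73; supply price = 2.6 + 1·32 = 34.6.
Δq = 39.68 − 32 = 7.68; wedge = 73 − 34.6 = 38.4.
Deadweight loss = ½ × 7.68 × 38.4 = 147.456.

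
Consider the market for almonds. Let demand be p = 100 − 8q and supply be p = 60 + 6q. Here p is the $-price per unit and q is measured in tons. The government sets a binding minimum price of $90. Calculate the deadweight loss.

Competitive equilibrium: 100 − 8q = 60 + 6q → q* = 2.8571, p* = 77.1429.
At the floor p = 90, quantity demanded = (100 − 90)/8 = 1.25.
Sellers' marginal cost at q' = 1.25: 60 + 6·1.25 = 67.5.
Δq = 2.8571 − 1.25 = 1.6071; wedge = 90 − 67.5 = 22.5.
Deadweight loss = ½ × 1.6071 × 22.5 = $18.08.

$18.08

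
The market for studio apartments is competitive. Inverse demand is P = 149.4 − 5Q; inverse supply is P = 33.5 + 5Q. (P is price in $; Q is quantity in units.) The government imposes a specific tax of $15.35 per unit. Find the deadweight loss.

$11.78

Competitive equilibrium: 149.4 − 5Q = 33.5 + 5Q → Q* = 11.59, P* = 91.45.
With the tax, the buyer price exceeds the seller price by 15.35: (149.4 − 5Q) − (33.5 + 5Q) = 15.35 → Q' = 10.055.
ΔQ = 11.59 − 10.055 = 1.535; the wedge equals the tax, 15.35.
Deadweight loss = ½ × 1.535 × 15.35 = $11.78.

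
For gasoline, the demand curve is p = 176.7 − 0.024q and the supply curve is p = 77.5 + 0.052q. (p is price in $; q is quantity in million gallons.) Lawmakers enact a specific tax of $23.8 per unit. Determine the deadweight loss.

$3726.58 million

Competitive equilibrium: 176.7 − 0.024q = 77.5 + 0.052q → q* = 1305.2632, p* = 145.3737.
With the tax, the buyer price exceeds the seller price by 23.8: (176.7 − 0.024q) − (77.5 + 0.052q) = 23.8 → q' = 992.1053.
Δq = 1305.2632 − 992.1053 = 313.1579; the wedge equals the tax, 23.8.
The triangle = ½ × 313.1579 × 23.8 = $3726.58 million.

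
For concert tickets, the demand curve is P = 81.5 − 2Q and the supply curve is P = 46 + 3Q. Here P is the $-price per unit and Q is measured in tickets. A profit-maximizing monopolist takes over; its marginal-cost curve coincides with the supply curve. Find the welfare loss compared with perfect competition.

Competitive equilibrium: 81.5 − 2Q = 46 + 3Q → Q* = 7.1, P* = 67.3.
Marginal revenue: MR = 81.5 − 4Q. Set MR = MC: 81.5 − 4Q = 46 + 3Q → Q_m = 5.0714.
Price P_m = 81.5 − 2·5.0714 = 71.3572; MC(Q_m) = 46 + 3·5.0714 = 61.2142.
Competitive Q* = 7.1, so ΔQ = 2.0286; wedge = 71.3572 − 61.2142 = 10.143.
Welfare loss = ½ × 2.0286 × 10.143 = $10.29.

$10.29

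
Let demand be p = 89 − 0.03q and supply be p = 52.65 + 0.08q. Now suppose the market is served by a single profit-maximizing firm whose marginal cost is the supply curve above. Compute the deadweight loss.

Competitive equilibrium: 89 − 0.03q = 52.65 + 0.08q → q* = 330.4545, p* = 79.0864.
Marginal revenue: MR = 89 − 0.06q. Set MR = MC: 89 − 0.06q = 52.65 + 0.08q → q_m = 259.6429.
Price p_m = 89 − 0.03·259.6429 = 81.2107; MC(q_m) = 52.65 + 0.08·259.6429 = 73.4214.
Competitive q* = 330.4545, so Δq = 70.8116; wedge = 81.2107 − 73.4214 = 7.7893.
Welfare loss = ½ × 70.8116 × 7.7893 = 275.79.

275.79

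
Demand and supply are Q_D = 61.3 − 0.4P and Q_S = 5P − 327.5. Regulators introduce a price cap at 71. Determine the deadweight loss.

In inverse form: demand P = 153.25 − 2.5Q, supply P = 65.5 + 0.2Q.
Competitive equilibrium: 153.25 − 2.5Q = 65.5 + 0.2Q → Q* = 32.5, P* = 72.
At the ceiling P = 71, quantity supplied = (71 − 65.5)/0.2 = 27.5.
Willingness to pay at Q' = 27.5: 153.25 − 2.5·27.5 = 84.5.
ΔQ = 32.5 − 27.5 = 5; wedge = 84.5 − 71 = 13.5.
Welfare loss = ½ × 5 × 13.5 = 33.75.

33.75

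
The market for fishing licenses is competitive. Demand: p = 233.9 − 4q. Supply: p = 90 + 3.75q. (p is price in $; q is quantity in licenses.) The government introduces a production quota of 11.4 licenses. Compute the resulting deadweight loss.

Competitive equilibrium: 233.9 − 4q = 90 + 3.75q → q* = 18.5677, p* = 159.629.
At q = 11.4: demand price = 233.9 − 4·11.4 = 188.3; supply price = 90 + 3.75·11.4 = 132.75.
Δq = 18.5677 − 11.4 = 7.1677; wedge = 188.3 − 132.75 = 55.55.
DWL = ½ × 7.1677 × 55.55 = $199.08.

$199.08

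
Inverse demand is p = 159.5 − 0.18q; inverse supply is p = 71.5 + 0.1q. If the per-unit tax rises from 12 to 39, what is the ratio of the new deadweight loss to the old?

Competitive equilibrium: 159.5 − 0.18q = 71.5 + 0.1q → q* = 314.2857, p* = 102.9286.
For a per-unit tax t: Δq = t/0.28, so DWL = ½·t·(t/0.28) = t²/0.56.
At t = 12: DWL = 257.143. At t = 39: DWL = 2716.071.
Ratio = (39/12)² = 10.5625.

10.5625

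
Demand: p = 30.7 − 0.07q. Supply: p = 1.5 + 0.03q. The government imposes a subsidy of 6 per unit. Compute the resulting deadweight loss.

Competitive equilibrium: 30.7 − 0.07q = 1.5 + 0.03q → q* = 292, p* = 10.26.
The subsidy lowers effective supply by 6: p = 0.03q − 4.5.
New quantity: 30.7 − 0.07q = 0.03q − 4.5 → q' = 352.
Overproduction Δq = 352 − 292 = 60; wedge = subsidy = 6.
The triangle = ½ × 60 × 6 = 180.

180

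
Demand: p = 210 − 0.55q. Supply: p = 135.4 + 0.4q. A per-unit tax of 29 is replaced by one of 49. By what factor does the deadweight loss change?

2.855

Competitive equilibrium: 210 − 0.55q = 135.4 + 0.4q → q* = 78.5263, p* = 166.8105.
For a per-unit tax t: Δq = t/0.95, so DWL = ½·t·(t/0.95) = t²/1.9.
At t = 29: DWL = 442.632. At t = 49: DWL = 1263.684.
Ratio = (49/29)² = 2.855.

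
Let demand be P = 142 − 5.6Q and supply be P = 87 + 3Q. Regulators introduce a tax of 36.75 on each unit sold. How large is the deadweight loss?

Competitive equilibrium: 142 − 5.6Q = 87 + 3Q → Q* = 6.3953, P* = 106.186.
With the tax, the buyer price exceeds the seller price by 36.75: (142 − 5.6Q) − (87 + 3Q) = 36.75 → Q' = 2.1221.
ΔQ = 6.3953 − 2.1221 = 4.2732; the wedge equals the tax, 36.75.
Welfare loss = ½ × 4.2732 × 36.75 = 78.52.

78.52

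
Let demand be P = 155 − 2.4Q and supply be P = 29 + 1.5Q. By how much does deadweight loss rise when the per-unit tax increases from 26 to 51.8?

257.34

Competitive equilibrium: 155 − 2.4Q = 29 + 1.5Q → Q* = 32.3077, P* = 77.4615.
For a per-unit tax t: ΔQ = t/3.9, so DWL = ½·t·(t/3.9) = t²/7.8.
At t = 26: DWL = 86.667. At t = 51.8: DWL = 344.005.
Increase = 344.005 − 86.667 = 257.34.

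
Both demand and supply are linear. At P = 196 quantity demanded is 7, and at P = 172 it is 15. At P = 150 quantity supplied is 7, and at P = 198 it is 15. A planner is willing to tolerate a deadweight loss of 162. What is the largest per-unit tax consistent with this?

54

Demand slope = (172 − 196)/(15 − 7) = −3, so P = 217 − 3Q.
Supply slope = (198 − 150)/(15 − 7) = 6, so P = 108 + 6Q.
Competitive equilibrium: 217 − 3Q = 108 + 6Q → Q* = 12.1111, P* = 180.6667.
A tax t gives ΔQ = t/9 and wedge t, so DWL = t²/18.
t²/18 = 162 → t² = 2916 → t = 54.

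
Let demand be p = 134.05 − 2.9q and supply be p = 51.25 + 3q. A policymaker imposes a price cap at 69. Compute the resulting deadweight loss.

194.37

Competitive equilibrium: 134.05 − 2.9q = 51.25 + 3q → q* = 14.0339, p* = 93.3517.
At the ceiling p = 69, quantity supplied = (69 − 51.25)/3 = 5.9167.
Willingness to pay at q' = 5.9167: 134.05 − 2.9·5.9167 = 116.8916.
Δq = 14.0339 − 5.9167 = 8.1172; wedge = 116.8916 − 69 = 47.8916.
Welfare loss = ½ × 8.1172 × 47.8916 = 194.37.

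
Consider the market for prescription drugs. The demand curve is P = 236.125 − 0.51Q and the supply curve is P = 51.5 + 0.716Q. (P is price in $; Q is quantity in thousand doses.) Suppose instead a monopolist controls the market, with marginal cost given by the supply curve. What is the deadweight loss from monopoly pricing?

Competitive equilibrium: 236.125 − 0.51Q = 51.5 + 0.716Q → Q* = 150.5914, P* = 159.3234.
Marginal revenue: MR = 236.125 − 1.02Q. Set MR = MC: 236.125 − 1.02Q = 51.5 + 0.716Q → Q_m = 106.3508.
Price P_m = 236.125 − 0.51·106.3508 = 181.8861; MC(Q_m) = 51.5 + 0.716·106.3508 = 127.6472.
Competitive Q* = 150.5914, so ΔQ = 44.2406; wedge = 181.8861 − 127.6472 = 54.2389.
DWL = ½ × 44.2406 × 54.2389 = $1199.78 thousand.

$1199.78 thousand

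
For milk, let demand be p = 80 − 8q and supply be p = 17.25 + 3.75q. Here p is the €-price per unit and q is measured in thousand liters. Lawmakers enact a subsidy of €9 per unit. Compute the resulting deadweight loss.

Competitive equilibrium: 80 − 8q = 17.25 + 3.75q → q* = 5.3404, p* = 37.2766.
The subsidy lowers effective supply by 9: p = 8.25 + 3.75q.
New quantity: 80 − 8q = 8.25 + 3.75q → q' = 6.1064.
Overproduction Δq = 6.1064 − 5.3404 = 0.766; wedge = subsidy = 9.
DWL = ½ × 0.766 × 9 = €3.45 thousand.

€3.45 thousand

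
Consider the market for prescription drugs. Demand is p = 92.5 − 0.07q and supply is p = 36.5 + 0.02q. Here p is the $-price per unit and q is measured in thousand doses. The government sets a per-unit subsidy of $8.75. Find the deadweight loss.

$425.35 thousand

Competitive equilibrium: 92.5 − 0.07q = 36.5 + 0.02q → q* = 622.2222, p* = 48.9444.
The subsidy lowers effective supply by 8.75: p = 27.75 + 0.02q.
New quantity: 92.5 − 0.07q = 27.75 + 0.02q → q' = 719.4444.
Overproduction Δq = 719.4444 − 622.2222 = 97.2222; wedge = subsidy = 8.75.
The triangle = ½ × 97.2222 × 8.75 = $425.35 thousand.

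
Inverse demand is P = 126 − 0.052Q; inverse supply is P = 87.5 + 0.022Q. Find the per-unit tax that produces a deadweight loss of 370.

Competitive equilibrium: 126 − 0.052Q = 87.5 + 0.022Q → Q* = 520.2703, P* = 98.9459.
A tax t gives ΔQ = t/0.074 and wedge t, so DWL = t²/0.148.
t²/0.148 = 370 → t² = 54.76 → t = 7.4.

7.4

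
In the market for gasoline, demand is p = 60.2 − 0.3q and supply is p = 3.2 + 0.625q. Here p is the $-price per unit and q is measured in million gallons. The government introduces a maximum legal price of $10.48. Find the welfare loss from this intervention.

$1155.03 million

Competitive equilibrium: 60.2 − 0.3q = 3.2 + 0.625q → q* = 61.6216, p* = 41.7135.
At the ceiling p = 10.48, quantity supplied = (10.48 − 3.2)/0.625 = 11.648.
Willingness to pay at q' = 11.648: 60.2 − 0.3·11.648 = 56.7056.
Δq = 61.6216 − 11.648 = 49.9736; wedge = 56.7056 − 10.48 = 46.2256.
DWL = ½ × 49.9736 × 46.2256 = $1155.03 million.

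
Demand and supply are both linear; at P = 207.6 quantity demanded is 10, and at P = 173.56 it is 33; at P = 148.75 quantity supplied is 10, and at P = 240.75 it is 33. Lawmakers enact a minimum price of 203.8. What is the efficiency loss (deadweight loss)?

Demand slope = (173.56 − 207.6)/(33 − 10) = −1.48, so P = 222.4 − 1.48Q.
Supply slope = (240.75 − 148.75)/(33 − 10) = 4, so P = 108.75 + 4Q.
Competitive equilibrium: 222.4 − 1.48Q = 108.75 + 4Q → Q* = 20.7391, P* = 191.7062.
At the floor P = 203.8, quantity demanded = (222.4 − 203.8)/1.48 = 12.5676.
Sellers' marginal cost at Q' = 12.5676: 108.75 + 4·12.5676 = 159.0204.
ΔQ = 20.7391 − 12.5676 = 8.1715; wedge = 203.8 − 159.0204 = 44.7796.
DWL = ½ × 8.1715 × 44.7796 = 182.96.

182.96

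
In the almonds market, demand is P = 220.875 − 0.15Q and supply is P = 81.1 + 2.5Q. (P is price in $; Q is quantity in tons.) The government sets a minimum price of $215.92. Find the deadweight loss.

Competitive equilibrium: 220.875 − 0.15Q = 81.1 + 2.5Q → Q* = 52.7453, P* = 212.9632.
At the floor P = 215.92, quantity demanded = (220.875 − 215.92)/0.15 = 33.0333.
Sellers' marginal cost at Q' = 33.0333: 81.1 + 2.5·33.0333 = 163.6833.
ΔQ = 52.7453 − 33.0333 = 19.712; wedge = 215.92 − 163.6833 = 52.2367.
Welfare loss = ½ × 19.712 × 52.2367 = $514.84.

$514.84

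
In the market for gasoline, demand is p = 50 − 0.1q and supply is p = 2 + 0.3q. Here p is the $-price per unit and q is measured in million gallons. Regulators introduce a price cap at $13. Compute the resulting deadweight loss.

Competitive equilibrium: 50 − 0.1q = 2 + 0.3q → q* = 120, p* = 38.
At the ceiling p = 13, quantity supplied = (13 − 2)/0.3 = 36.6667.
Willingness to pay at q' = 36.6667: 50 − 0.1·36.6667 = 46.3333.
Δq = 120 − 36.6667 = 83.3333; wedge = 46.3333 − 13 = 33.3333.
DWL = ½ × 83.3333 × 33.3333 = $1388.89 million.

$1388.89 million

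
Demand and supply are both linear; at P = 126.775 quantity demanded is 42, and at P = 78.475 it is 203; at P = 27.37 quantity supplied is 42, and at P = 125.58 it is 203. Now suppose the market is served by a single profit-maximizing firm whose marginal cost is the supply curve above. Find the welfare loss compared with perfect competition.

639.73

Demand slope = (78.475 − 126.775)/(203 − 42) = −0.3, so P = 139.375 − 0.3Q.
Supply slope = (125.58 − 27.37)/(203 − 42) = 0.61, so P = 1.75 + 0.61Q.
Competitive equilibrium: 139.375 − 0.3Q = 1.75 + 0.61Q → Q* = 151.2363, P* = 94.0041.
Marginal revenue: MR = 139.375 − 0.6Q. Set MR = MC: 139.375 − 0.6Q = 1.75 + 0.61Q → Q_m = 113.7397.
Price P_m = 139.375 − 0.3·113.7397 = 105.2531; MC(Q_m) = 1.75 + 0.61·113.7397 = 71.1312.
Competitive Q* = 151.2363, so ΔQ = 37.4966; wedge = 105.2531 − 71.1312 = 34.1219.
The triangle = ½ × 37.4966 × 34.1219 = 639.73.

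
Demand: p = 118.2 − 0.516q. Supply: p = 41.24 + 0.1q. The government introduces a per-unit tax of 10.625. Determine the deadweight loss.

Competitive equilibrium: 118.2 − 0.516q = 41.24 + 0.1q → q* = 124.9351, p* = 53.7335.
With the tax, the buyer price exceeds the seller price by 10.625: (118.2 − 0.516q) − (41.24 + 0.1q) = 10.625 → q' = 107.6867.
Δq = 124.9351 − 107.6867 = 17.2484; the wedge equals the tax, 10.625.
Welfare loss = ½ × 17.2484 × 10.625 = 91.63.

91.63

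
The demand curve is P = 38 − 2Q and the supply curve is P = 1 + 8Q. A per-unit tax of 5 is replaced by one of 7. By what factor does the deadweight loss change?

Competitive equilibrium: 38 − 2Q = 1 + 8Q → Q* = 3.7, P* = 30.6.
For a per-unit tax t: ΔQ = t/10, so DWL = ½·t·(t/10) = t²/20.
At t = 5: DWL = 1.25. At t = 7: DWL = 2.45.
Ratio = (7/5)² = 1.96.

1.96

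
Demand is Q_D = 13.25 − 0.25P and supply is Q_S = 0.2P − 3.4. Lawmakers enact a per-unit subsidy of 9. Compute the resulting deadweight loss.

4.50

In inverse form: demand P = 53 − 4Q, supply P = 17 + 5Q.
Competitive equilibrium: 53 − 4Q = 17 + 5Q → Q* = 4, P* = 37.
The subsidy lowers effective supply by 9: P = 8 + 5Q.
New quantity: 53 − 4Q = 8 + 5Q → Q' = 5.
Overproduction ΔQ = 5 − 4 = 1; wedge = subsidy = 9.
Deadweight loss = ½ × 1 × 9 = 4.50.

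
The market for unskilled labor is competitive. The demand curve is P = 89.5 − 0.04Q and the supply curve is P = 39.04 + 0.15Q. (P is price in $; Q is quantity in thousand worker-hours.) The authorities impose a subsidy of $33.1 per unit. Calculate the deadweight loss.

Competitive equilibrium: 89.5 − 0.04Q = 39.04 + 0.15Q → Q* = 265.57895, P* = 78.87684.
The subsidy lowers effective supply by 33.1: P = 5.94 + 0.15Q.
New quantity: 89.5 − 0.04Q = 5.94 + 0.15Q → Q' = 439.78947.
Overproduction ΔQ = 439.78947 − 265.57895 = 174.21052; wedge = subsidy = 33.1.
DWL = ½ × 174.21052 × 33.1 = $2883.18 thousand.

$2883.18 thousand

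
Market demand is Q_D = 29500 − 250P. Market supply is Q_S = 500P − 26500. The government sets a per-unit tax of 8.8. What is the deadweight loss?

In inverse form: demand P = 118 − 0.004Q, supply P = 53 + 0.002Q.
Competitive equilibrium: 118 − 0.004Q = 53 + 0.002Q → Q* = 10833.3333, P* = 74.6667.
With the tax, the buyer price exceeds the seller price by 8.8: (118 − 0.004Q) − (53 + 0.002Q) = 8.8 → Q' = 9366.6667.
ΔQ = 10833.3333 − 9366.6667 = 1466.6666; the wedge equals the tax, 8.8.
DWL = ½ × 1466.6666 × 8.8 = 6453.33.

6453.33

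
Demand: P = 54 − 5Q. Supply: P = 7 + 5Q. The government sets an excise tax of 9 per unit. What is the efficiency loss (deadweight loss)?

4.05

Competitive equilibrium: 54 − 5Q = 7 + 5Q → Q* = 4.7, P* = 30.5.
With the tax, the buyer price exceeds the seller price by 9: (54 − 5Q) − (7 + 5Q) = 9 → Q' = 3.8.
ΔQ = 4.7 − 3.8 = 0.9; the wedge equals the tax, 9.
The triangle = ½ × 0.9 × 9 = 4.05.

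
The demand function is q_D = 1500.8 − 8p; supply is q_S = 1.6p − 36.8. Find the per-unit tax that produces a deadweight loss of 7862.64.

108.6

In inverse form: demand p = 187.6 − 0.125q, supply p = 23 + 0.625q.
Competitive equilibrium: 187.6 − 0.125q = 23 + 0.625q → q* = 219.4667, p* = 160.1667.
A tax t gives Δq = t/0.75 and wedge t, so DWL = t²/1.5.
t²/1.5 = 7862.64 → t² = 11793.96 → t = 108.6.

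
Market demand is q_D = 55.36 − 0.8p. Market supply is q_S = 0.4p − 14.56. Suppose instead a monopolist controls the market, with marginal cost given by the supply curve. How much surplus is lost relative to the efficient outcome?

8.97

In inverse form: demand p = 69.2 − 1.25q, supply p = 36.4 + 2.5q.
Competitive equilibrium: 69.2 − 1.25q = 36.4 + 2.5q → q* = 8.7467, p* = 58.2667.
Marginal revenue: MR = 69.2 − 2.5q. Set MR = MC: 69.2 − 2.5q = 36.4 + 2.5q → q_m = 6.56.
Price p_m = 69.2 − 1.25·6.56 = 61; MC(q_m) = 36.4 + 2.5·6.56 = 52.8.
Competitive q* = 8.7467, so Δq = 2.1867; wedge = 61 − 52.8 = 8.2.
The triangle = ½ × 2.1867 × 8.2 = 8.97.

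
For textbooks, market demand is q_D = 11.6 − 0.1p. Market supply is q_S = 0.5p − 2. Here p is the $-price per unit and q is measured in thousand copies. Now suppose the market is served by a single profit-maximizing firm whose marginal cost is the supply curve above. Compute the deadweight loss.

In inverse form: demand p = 116 − 10q, supply p = 4 + 2q.
Competitive equilibrium: 116 − 10q = 4 + 2q → q* = 9.3333, p* = 22.6667.
Marginal revenue: MR = 116 − 20q. Set MR = MC: 116 − 20q = 4 + 2q → q_m = 5.0909.
Price p_m = 116 − 10·5.0909 = 65.091; MC(q_m) = 4 + 2·5.0909 = 14.1818.
Competitive q* = 9.3333, so Δq = 4.2424; wedge = 65.091 − 14.1818 = 50.9092.
The triangle = ½ × 4.2424 × 50.9092 = $107.99 thousand.

$107.99 thousand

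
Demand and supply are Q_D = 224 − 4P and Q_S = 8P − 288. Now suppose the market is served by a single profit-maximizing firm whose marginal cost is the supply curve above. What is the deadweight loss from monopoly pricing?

In inverse form: demand P = 56 − 0.25Q, supply P = 36 + 0.125Q.
Competitive equilibrium: 56 − 0.25Q = 36 + 0.125Q → Q* = 53.3333, P* = 42.6667.
Marginal revenue: MR = 56 − 0.5Q. Set MR = MC: 56 − 0.5Q = 36 + 0.125Q → Q_m = 32.
Price P_m = 56 − 0.25·32 = 48; MC(Q_m) = 36 + 0.125·32 = 40.
Competitive Q* = 53.3333, so ΔQ = 21.3333; wedge = 48 − 40 = 8.
Welfare loss = ½ × 21.3333 × 8 = 85.33.

85.33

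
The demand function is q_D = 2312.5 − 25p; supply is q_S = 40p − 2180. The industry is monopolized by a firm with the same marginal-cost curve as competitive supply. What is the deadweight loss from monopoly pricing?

1612

In inverse form: demand p = 92.5 − 0.04q, supply p = 54.5 + 0.025q.
Competitive equilibrium: 92.5 − 0.04q = 54.5 + 0.025q → q* = 584.6154, p* = 69.1154.
Marginal revenue: MR = 92.5 − 0.08q. Set MR = MC: 92.5 − 0.08q = 54.5 + 0.025q → q_m = 361.9048.
Price p_m = 92.5 − 0.04·361.9048 = 78.0238; MC(q_m) = 54.5 + 0.025·361.9048 = 63.5476.
Competitive q* = 584.6154, so Δq = 222.7106; wedge = 78.0238 − 63.5476 = 14.4762.
Welfare loss = ½ × 222.7106 × 14.4762 = 1612.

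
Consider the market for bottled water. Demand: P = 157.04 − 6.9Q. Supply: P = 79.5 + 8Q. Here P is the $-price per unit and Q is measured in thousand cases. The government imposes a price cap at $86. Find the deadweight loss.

Competitive equilibrium: 157.04 − 6.9Q = 79.5 + 8Q → Q* = 5.204, P* = 121.1322.
At the ceiling P = 86, quantity supplied = (86 − 79.5)/8 = 0.8125.
Willingness to pay at Q' = 0.8125: 157.04 − 6.9·0.8125 = 151.4338.
ΔQ = 5.204 − 0.8125 = 4.3915; wedge = 151.4338 − 86 = 65.4338.
The triangle = ½ × 4.3915 × 65.4338 = $143.68 thousand.

$143.68 thousand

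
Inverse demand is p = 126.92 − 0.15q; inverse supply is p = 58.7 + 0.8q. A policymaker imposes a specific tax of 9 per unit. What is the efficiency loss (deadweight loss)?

Competitive equilibrium: 126.92 − 0.15q = 58.7 + 0.8q → q* = 71.8105, p* = 116.1484.
With the tax, the buyer price exceeds the seller price by 9: (126.92 − 0.15q) − (58.7 + 0.8q) = 9 → q' = 62.3368.
Δq = 71.8105 − 62.3368 = 9.4737; the wedge equals the tax, 9.
Deadweight loss = ½ × 9.4737 × 9 = 42.63.

42.63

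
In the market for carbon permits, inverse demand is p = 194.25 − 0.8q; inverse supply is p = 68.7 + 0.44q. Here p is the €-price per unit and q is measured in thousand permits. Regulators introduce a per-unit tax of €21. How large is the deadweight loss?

€177.82 thousand

Competitive equilibrium: 194.25 − 0.8q = 68.7 + 0.44q → q* = 101.25, p* = 113.25.
With the tax, the buyer price exceeds the seller price by 21: (194.25 − 0.8q) − (68.7 + 0.44q) = 21 → q' = 84.3145.
Δq = 101.25 − 84.3145 = 16.9355; the wedge equals the tax, 21.
Welfare loss = ½ × 16.9355 × 21 = €177.82 thousand.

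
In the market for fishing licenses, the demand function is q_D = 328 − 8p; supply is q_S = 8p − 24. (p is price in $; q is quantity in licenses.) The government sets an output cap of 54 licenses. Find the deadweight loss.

$1200.50

In inverse form: demand p = 41 − 0.125q, supply p = 3 + 0.125q.
Competitive equilibrium: 41 − 0.125q = 3 + 0.125q → q* = 152, p* = 22.
At q = 54: demand price = 41 − 0.125·54 = 34.25; supply price = 3 + 0.125·54 = 9.75.
Δq = 152 − 54 = 98; wedge = 34.25 − 9.75 = 24.5.
DWL = ½ × 98 × 24.5 = $1200.50.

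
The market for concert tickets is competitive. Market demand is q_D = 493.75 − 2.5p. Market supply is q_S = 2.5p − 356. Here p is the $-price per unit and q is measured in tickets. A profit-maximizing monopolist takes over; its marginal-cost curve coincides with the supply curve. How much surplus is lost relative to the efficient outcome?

$210.83

In inverse form: demand p = 197.5 − 0.4q, supply p = 142.4 + 0.4q.
Competitive equilibrium: 197.5 − 0.4q = 142.4 + 0.4q → q* = 68.875, p* = 169.95.
Marginal revenue: MR = 197.5 − 0.8q. Set MR = MC: 197.5 − 0.8q = 142.4 + 0.4q → q_m = 45.9167.
Price p_m = 197.5 − 0.4·45.9167 = 179.1333; MC(q_m) = 142.4 + 0.4·45.9167 = 160.7667.
Competitive q* = 68.875, so Δq = 22.9583; wedge = 179.1333 − 160.7667 = 18.3666.
DWL = ½ × 22.9583 × 18.3666 = $210.83.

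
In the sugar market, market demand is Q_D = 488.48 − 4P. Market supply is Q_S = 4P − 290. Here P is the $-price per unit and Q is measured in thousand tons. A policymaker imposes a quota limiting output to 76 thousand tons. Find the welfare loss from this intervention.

In inverse form: demand P = 122.12 − 0.25Q, supply P = 72.5 + 0.25Q.
Competitive equilibrium: 122.12 − 0.25Q = 72.5 + 0.25Q → Q* = 99.24, P* = 97.31.
At Q = 76: demand price = 122.12 − 0.25·76 = 103.12; supply price = 72.5 + 0.25·76 = 91.5.
ΔQ = 99.24 − 76 = 23.24; wedge = 103.12 − 91.5 = 11.62.
Welfare loss = ½ × 23.24 × 11.62 = $135.02 thousand.

$135.02 thousand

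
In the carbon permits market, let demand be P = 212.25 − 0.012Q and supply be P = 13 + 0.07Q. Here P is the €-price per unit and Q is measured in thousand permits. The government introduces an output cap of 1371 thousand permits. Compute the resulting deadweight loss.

Competitive equilibrium: 212.25 − 0.012Q = 13 + 0.07Q → Q* = 2429.878, P* = 183.0915.
At Q = 1371: demand price = 212.25 − 0.012·1371 = 195.798; supply price = 13 + 0.07·1371 = 108.97.
ΔQ = 2429.878 − 1371 = 1058.878; wedge = 195.798 − 108.97 = 86.828.
The triangle = ½ × 1058.878 × 86.828 = €45970.13 thousand.

€45970.13 thousand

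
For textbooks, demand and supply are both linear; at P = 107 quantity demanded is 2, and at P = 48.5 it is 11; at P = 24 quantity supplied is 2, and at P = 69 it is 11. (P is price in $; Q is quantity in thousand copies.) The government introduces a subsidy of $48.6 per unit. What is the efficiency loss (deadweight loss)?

Demand slope = (48.5 − 107)/(11 − 2) = −6.5, so P = 120 − 6.5Q.
Supply slope = (69 − 24)/(11 − 2) = 5, so P = 14 + 5Q.
Competitive equilibrium: 120 − 6.5Q = 14 + 5Q → Q* = 9.2174, P* = 60.087.
The subsidy lowers effective supply by 48.6: P = 5Q − 34.6.
New quantity: 120 − 6.5Q = 5Q − 34.6 → Q' = 13.4435.
Overproduction ΔQ = 13.4435 − 9.2174 = 4.2261; wedge = subsidy = 48.6.
DWL = ½ × 4.2261 × 48.6 = $102.69 thousand.

$102.69 thousand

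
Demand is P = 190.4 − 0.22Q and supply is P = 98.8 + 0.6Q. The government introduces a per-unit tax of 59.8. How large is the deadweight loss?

Competitive equilibrium: 190.4 − 0.22Q = 98.8 + 0.6Q → Q* = 111.7073, P* = 165.8244.
With the tax, the buyer price exceeds the seller price by 59.8: (190.4 − 0.22Q) − (98.8 + 0.6Q) = 59.8 → Q' = 38.7805.
ΔQ = 111.7073 − 38.7805 = 72.9268; the wedge equals the tax, 59.8.
Welfare loss = ½ × 72.9268 × 59.8 = 2180.51.

2180.51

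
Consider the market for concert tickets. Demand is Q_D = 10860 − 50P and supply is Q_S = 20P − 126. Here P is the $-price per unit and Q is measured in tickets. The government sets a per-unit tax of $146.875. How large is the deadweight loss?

In inverse form: demand P = 217.2 − 0.02Q, supply P = 6.3 + 0.05Q.
Competitive equilibrium: 217.2 − 0.02Q = 6.3 + 0.05Q → Q* = 3012.8571, P* = 156.9429.
With the tax, the buyer price exceeds the seller price by 146.875: (217.2 − 0.02Q) − (6.3 + 0.05Q) = 146.875 → Q' = 914.6429.
ΔQ = 3012.8571 − 914.6429 = 2098.2142; the wedge equals the tax, 146.875.
The triangle = ½ × 2098.2142 × 146.875 = $154087.61.

$154087.61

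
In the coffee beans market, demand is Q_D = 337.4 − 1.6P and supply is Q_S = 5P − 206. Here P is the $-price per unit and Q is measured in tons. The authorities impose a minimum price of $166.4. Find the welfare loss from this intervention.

$7462.97

In inverse form: demand P = 210.875 − 0.625Q, supply P = 41.2 + 0.2Q.
Competitive equilibrium: 210.875 − 0.625Q = 41.2 + 0.2Q → Q* = 205.6667, P* = 82.3333.
At the floor P = 166.4, quantity demanded = (210.875 − 166.4)/0.625 = 71.16.
Sellers' marginal cost at Q' = 71.16: 41.2 + 0.2·71.16 = 55.432.
ΔQ = 205.6667 − 71.16 = 134.5067; wedge = 166.4 − 55.432 = 110.968.
Welfare loss = ½ × 134.5067 × 110.968 = $7462.97.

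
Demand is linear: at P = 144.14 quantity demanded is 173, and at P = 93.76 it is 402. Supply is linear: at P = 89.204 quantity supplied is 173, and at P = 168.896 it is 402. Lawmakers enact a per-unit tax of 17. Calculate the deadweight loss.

Demand slope = (93.76 − 144.14)/(402 − 173) = −0.22, so P = 182.2 − 0.22Q.
Supply slope = (168.896 − 89.204)/(402 − 173) = 0.348, so P = 29 + 0.348Q.
Competitive equilibrium: 182.2 − 0.22Q = 29 + 0.348Q → Q* = 269.7183, P* = 122.862.
With the tax, the buyer price exceeds the seller price by 17: (182.2 − 0.22Q) − (29 + 0.348Q) = 17 → Q' = 239.7887.
ΔQ = 269.7183 − 239.7887 = 29.9296; the wedge equals the tax, 17.
Welfare loss = ½ × 29.9296 × 17 = 254.40.

254.40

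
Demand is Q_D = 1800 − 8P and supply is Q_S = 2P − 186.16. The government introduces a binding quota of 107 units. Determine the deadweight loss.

3384.68

In inverse form: demand P = 225 − 0.125Q, supply P = 93.08 + 0.5Q.
Competitive equilibrium: 225 − 0.125Q = 93.08 + 0.5Q → Q* = 211.072, P* = 198.616.
At Q = 107: demand price = 225 − 0.125·107 = 211.625; supply price = 93.08 + 0.5·107 = 146.58.
ΔQ = 211.072 − 107 = 104.072; wedge = 211.625 − 146.58 = 65.045.
DWL = ½ × 104.072 × 65.045 = 3384.68.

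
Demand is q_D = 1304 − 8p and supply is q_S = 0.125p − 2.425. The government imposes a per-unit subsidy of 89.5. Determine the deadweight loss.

In inverse form: demand p = 163 − 0.125q, supply p = 19.4 + 8q.
Competitive equilibrium: 163 − 0.125q = 19.4 + 8q → q* = 17.6738, p* = 160.7908.
The subsidy lowers effective supply by 89.5: p = 8q − 70.1.
New quantity: 163 − 0.125q = 8q − 70.1 → q' = 28.6892.
Overproduction Δq = 28.6892 − 17.6738 = 11.0154; wedge = subsidy = 89.5.
Deadweight loss = ½ × 11.0154 × 89.5 = 492.94.

492.94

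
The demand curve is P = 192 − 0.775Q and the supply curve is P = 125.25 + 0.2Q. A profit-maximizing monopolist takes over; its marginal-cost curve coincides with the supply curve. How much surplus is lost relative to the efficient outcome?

Competitive equilibrium: 192 − 0.775Q = 125.25 + 0.2Q → Q* = 68.4615, P* = 138.9423.
Marginal revenue: MR = 192 − 1.55Q. Set MR = MC: 192 − 1.55Q = 125.25 + 0.2Q → Q_m = 38.1429.
Price P_m = 192 − 0.775·38.1429 = 162.4393; MC(Q_m) = 125.25 + 0.2·38.1429 = 132.8786.
Competitive Q* = 68.4615, so ΔQ = 30.3186; wedge = 162.4393 − 132.8786 = 29.5607.
Deadweight loss = ½ × 30.3186 × 29.5607 = 448.12.

448.12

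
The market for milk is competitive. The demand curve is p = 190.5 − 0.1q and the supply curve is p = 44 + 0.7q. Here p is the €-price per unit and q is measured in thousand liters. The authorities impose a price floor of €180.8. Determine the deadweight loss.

Competitive equilibrium: 190.5 − 0.1q = 44 + 0.7q → q* = 183.125, p* = 172.1875.
At the floor p = 180.8, quantity demanded = (190.5 − 180.8)/0.1 = 97.
Sellers' marginal cost at q' = 97: 44 + 0.7·97 = 111.9.
Δq = 183.125 − 97 = 86.125; wedge = 180.8 − 111.9 = 68.9.
The triangle = ½ × 86.125 × 68.9 = €2967.01 thousand.

€2967.01 thousand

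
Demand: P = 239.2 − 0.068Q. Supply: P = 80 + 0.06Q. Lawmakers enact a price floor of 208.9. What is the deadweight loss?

40771.98

Competitive equilibrium: 239.2 − 0.068Q = 80 + 0.06Q → Q* = 1243.75, P* = 154.625.
At the floor P = 208.9, quantity demanded = (239.2 − 208.9)/0.068 = 445.5882.
Sellers' marginal cost at Q' = 445.5882: 80 + 0.06·445.5882 = 106.7353.
ΔQ = 1243.75 − 445.5882 = 798.1618; wedge = 208.9 − 106.7353 = 102.1647.
Welfare loss = ½ × 798.1618 × 102.1647 = 40771.98.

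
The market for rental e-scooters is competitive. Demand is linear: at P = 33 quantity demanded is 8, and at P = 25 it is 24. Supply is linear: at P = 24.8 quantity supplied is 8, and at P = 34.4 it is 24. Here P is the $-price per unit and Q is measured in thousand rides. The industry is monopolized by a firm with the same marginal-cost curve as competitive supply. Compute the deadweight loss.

$12.83 thousand

Demand slope = (25 − 33)/(24 − 8) = −0.5, so P = 37 − 0.5Q.
Supply slope = (34.4 − 24.8)/(24 − 8) = 0.6, so P = 20 + 0.6Q.
Competitive equilibrium: 37 − 0.5Q = 20 + 0.6Q → Q* = 15.4545, P* = 29.2727.
Marginal revenue: MR = 37 − Q. Set MR = MC: 37 − Q = 20 + 0.6Q → Q_m = 10.625.
Price P_m = 37 − 0.5·10.625 = 31.6875; MC(Q_m) = 20 + 0.6·10.625 = 26.375.
Competitive Q* = 15.4545, so ΔQ = 4.8295; wedge = 31.6875 − 26.375 = 5.3125.
Welfare loss = ½ × 4.8295 × 5.3125 = $12.83 thousand.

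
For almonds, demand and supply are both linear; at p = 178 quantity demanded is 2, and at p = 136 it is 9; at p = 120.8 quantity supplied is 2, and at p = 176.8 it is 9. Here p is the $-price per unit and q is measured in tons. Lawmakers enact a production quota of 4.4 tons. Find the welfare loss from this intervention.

Demand slope = (136 − 178)/(9 − 2) = −6, so p = 190 − 6q.
Supply slope = (176.8 − 120.8)/(9 − 2) = 8, so p = 104.8 + 8q.
Competitive equilibrium: 190 − 6q = 104.8 + 8q → q* = 6.0857, p* = 153.4857.
At q = 4.4: demand price = 190 − 6·4.4 = 163.6; supply price = 104.8 + 8·4.4 = 140.
Δq = 6.0857 − 4.4 = 1.6857; wedge = 163.6 − 140 = 23.6.
The triangle = ½ × 1.6857 × 23.6 = $19.89.

$19.89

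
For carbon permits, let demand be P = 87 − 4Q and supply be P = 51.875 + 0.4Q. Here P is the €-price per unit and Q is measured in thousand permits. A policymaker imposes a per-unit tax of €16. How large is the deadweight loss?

Competitive equilibrium: 87 − 4Q = 51.875 + 0.4Q → Q* = 7.983, P* = 55.0682.
With the tax, the buyer price exceeds the seller price by 16: (87 − 4Q) − (51.875 + 0.4Q) = 16 → Q' = 4.3466.
ΔQ = 7.983 − 4.3466 = 3.6364; the wedge equals the tax, 16.
The triangle = ½ × 3.6364 × 16 = €29.09 thousand.

€29.09 thousand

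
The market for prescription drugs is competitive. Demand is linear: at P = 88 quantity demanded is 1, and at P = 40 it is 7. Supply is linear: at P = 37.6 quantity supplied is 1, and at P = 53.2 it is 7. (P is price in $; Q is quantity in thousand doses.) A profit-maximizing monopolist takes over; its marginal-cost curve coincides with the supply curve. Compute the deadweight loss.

$32.47 thousand

Demand slope = (40 − 88)/(7 − 1) = −8, so P = 96 − 8Q.
Supply slope = (53.2 − 37.6)/(7 − 1) = 2.6, so P = 35 + 2.6Q.
Competitive equilibrium: 96 − 8Q = 35 + 2.6Q → Q* = 5.7547, P* = 49.9623.
Marginal revenue: MR = 96 − 16Q. Set MR = MC: 96 − 16Q = 35 + 2.6Q → Q_m = 3.2796.
Price P_m = 96 − 8·3.2796 = 69.7632; MC(Q_m) = 35 + 2.6·3.2796 = 43.527.
Competitive Q* = 5.7547, so ΔQ = 2.4751; wedge = 69.7632 − 43.527 = 26.2362.
The triangle = ½ × 2.4751 × 26.2362 = $32.47 thousand.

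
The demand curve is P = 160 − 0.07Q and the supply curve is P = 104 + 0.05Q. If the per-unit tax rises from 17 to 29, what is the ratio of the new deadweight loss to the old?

Competitive equilibrium: 160 − 0.07Q = 104 + 0.05Q → Q* = 466.6667, P* = 127.3333.
For a per-unit tax t: ΔQ = t/0.12, so DWL = ½·t·(t/0.12) = t²/0.24.
At t = 17: DWL = 1204.167. At t = 29: DWL = 3504.167.
Ratio = (29/17)² = 2.910.

2.910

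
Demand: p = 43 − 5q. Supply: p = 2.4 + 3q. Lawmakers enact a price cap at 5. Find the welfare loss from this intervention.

70.84

Competitive equilibrium: 43 − 5q = 2.4 + 3q → q* = 5.075, p* = 17.625.
At the ceiling p = 5, quantity supplied = (5 − 2.4)/3 = 0.8667.
Willingness to pay at q' = 0.8667: 43 − 5·0.8667 = 38.6665.
Δq = 5.075 − 0.8667 = 4.2083; wedge = 38.6665 − 5 = 33.6665.
Deadweight loss = ½ × 4.2083 × 33.6665 = 70.84.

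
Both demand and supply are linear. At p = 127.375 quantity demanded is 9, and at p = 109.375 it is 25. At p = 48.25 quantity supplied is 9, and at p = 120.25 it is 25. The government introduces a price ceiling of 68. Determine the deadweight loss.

Demand slope = (109.375 − 127.375)/(25 − 9) = −1.125, so p = 137.5 − 1.125q.
Supply slope = (120.25 − 48.25)/(25 − 9) = 4.5, so p = 7.75 + 4.5q.
Competitive equilibrium: 137.5 − 1.125q = 7.75 + 4.5q → q* = 23.0667, p* = 111.55.
At the ceiling p = 68, quantity supplied = (68 − 7.75)/4.5 = 13.3889.
Willingness to pay at q' = 13.3889: 137.5 − 1.125·13.3889 = 122.4375.
Δq = 23.0667 − 13.3889 = 9.6778; wedge = 122.4375 − 68 = 54.4375.
The triangle = ½ × 9.6778 × 54.4375 = 263.42.

263.42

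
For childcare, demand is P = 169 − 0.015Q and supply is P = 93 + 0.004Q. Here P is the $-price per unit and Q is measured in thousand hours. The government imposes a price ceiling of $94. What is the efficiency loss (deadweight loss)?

$133593.75 thousand

Competitive equilibrium: 169 − 0.015Q = 93 + 0.004Q → Q* = 4000, P* = 109.
At the ceiling P = 94, quantity supplied = (94 − 93)/0.004 = 250.
Willingness to pay at Q' = 250: 169 − 0.015·250 = 165.25.
ΔQ = 4000 − 250 = 3750; wedge = 165.25 − 94 = 71.25.
Welfare loss = ½ × 3750 × 71.25 = $133593.75 thousand.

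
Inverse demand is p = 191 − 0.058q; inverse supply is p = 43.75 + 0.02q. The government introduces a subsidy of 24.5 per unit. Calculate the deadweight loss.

3847.76

Competitive equilibrium: 191 − 0.058q = 43.75 + 0.02q → q* = 1887.8205, p* = 81.5064.
The subsidy lowers effective supply by 24.5: p = 19.25 + 0.02q.
New quantity: 191 − 0.058q = 19.25 + 0.02q → q' = 2201.9231.
Overproduction Δq = 2201.9231 − 1887.8205 = 314.1026; wedge = subsidy = 24.5.
DWL = ½ × 314.1026 × 24.5 = 3847.76.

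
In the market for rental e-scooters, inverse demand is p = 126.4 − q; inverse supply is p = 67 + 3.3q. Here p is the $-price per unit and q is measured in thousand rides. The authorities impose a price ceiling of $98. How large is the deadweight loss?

$42 thousand

Competitive equilibrium: 126.4 − q = 67 + 3.3q → q* = 13.814, p* = 112.586.
At the ceiling p = 98, quantity supplied = (98 − 67)/3.3 = 9.3939.
Willingness to pay at q' = 9.3939: 126.4 − 1·9.3939 = 117.0061.
Δq = 13.814 − 9.3939 = 4.4201; wedge = 117.0061 − 98 = 19.0061.
The triangle = ½ × 4.4201 × 19.0061 = $42 thousand.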